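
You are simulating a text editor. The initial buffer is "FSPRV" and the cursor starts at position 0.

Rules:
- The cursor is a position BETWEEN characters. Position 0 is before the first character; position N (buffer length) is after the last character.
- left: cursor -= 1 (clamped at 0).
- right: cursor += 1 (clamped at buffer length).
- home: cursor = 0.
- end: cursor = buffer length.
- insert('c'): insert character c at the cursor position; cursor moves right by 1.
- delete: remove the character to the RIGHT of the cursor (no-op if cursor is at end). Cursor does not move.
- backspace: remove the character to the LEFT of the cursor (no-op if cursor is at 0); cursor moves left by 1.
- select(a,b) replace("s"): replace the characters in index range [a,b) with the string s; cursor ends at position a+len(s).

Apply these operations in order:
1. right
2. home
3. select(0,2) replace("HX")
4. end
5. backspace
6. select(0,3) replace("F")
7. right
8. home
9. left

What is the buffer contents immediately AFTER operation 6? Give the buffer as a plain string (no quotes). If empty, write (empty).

Answer: FR

Derivation:
After op 1 (right): buf='FSPRV' cursor=1
After op 2 (home): buf='FSPRV' cursor=0
After op 3 (select(0,2) replace("HX")): buf='HXPRV' cursor=2
After op 4 (end): buf='HXPRV' cursor=5
After op 5 (backspace): buf='HXPR' cursor=4
After op 6 (select(0,3) replace("F")): buf='FR' cursor=1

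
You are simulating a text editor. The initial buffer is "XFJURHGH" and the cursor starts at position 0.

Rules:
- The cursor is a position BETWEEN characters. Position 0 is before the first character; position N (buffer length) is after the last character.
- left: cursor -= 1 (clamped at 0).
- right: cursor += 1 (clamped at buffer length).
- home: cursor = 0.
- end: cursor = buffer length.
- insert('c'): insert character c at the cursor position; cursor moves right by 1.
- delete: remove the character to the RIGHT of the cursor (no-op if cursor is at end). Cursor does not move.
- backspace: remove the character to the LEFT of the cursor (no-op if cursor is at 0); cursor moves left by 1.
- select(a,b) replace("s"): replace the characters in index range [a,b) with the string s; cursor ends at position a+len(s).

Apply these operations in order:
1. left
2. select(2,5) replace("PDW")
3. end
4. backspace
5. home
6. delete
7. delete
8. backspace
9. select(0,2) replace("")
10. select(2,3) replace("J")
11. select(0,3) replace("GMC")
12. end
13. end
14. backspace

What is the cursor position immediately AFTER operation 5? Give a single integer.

Answer: 0

Derivation:
After op 1 (left): buf='XFJURHGH' cursor=0
After op 2 (select(2,5) replace("PDW")): buf='XFPDWHGH' cursor=5
After op 3 (end): buf='XFPDWHGH' cursor=8
After op 4 (backspace): buf='XFPDWHG' cursor=7
After op 5 (home): buf='XFPDWHG' cursor=0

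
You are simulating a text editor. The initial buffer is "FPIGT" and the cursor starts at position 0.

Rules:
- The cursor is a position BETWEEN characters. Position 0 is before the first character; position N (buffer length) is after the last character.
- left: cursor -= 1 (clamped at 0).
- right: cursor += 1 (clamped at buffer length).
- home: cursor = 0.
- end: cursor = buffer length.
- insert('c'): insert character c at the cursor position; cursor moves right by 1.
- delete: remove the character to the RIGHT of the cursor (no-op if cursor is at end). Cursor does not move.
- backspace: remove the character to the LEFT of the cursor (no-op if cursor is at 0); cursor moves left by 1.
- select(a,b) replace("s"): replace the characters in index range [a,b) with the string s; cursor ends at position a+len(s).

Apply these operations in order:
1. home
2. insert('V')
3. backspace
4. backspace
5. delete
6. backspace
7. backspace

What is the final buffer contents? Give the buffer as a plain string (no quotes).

Answer: PIGT

Derivation:
After op 1 (home): buf='FPIGT' cursor=0
After op 2 (insert('V')): buf='VFPIGT' cursor=1
After op 3 (backspace): buf='FPIGT' cursor=0
After op 4 (backspace): buf='FPIGT' cursor=0
After op 5 (delete): buf='PIGT' cursor=0
After op 6 (backspace): buf='PIGT' cursor=0
After op 7 (backspace): buf='PIGT' cursor=0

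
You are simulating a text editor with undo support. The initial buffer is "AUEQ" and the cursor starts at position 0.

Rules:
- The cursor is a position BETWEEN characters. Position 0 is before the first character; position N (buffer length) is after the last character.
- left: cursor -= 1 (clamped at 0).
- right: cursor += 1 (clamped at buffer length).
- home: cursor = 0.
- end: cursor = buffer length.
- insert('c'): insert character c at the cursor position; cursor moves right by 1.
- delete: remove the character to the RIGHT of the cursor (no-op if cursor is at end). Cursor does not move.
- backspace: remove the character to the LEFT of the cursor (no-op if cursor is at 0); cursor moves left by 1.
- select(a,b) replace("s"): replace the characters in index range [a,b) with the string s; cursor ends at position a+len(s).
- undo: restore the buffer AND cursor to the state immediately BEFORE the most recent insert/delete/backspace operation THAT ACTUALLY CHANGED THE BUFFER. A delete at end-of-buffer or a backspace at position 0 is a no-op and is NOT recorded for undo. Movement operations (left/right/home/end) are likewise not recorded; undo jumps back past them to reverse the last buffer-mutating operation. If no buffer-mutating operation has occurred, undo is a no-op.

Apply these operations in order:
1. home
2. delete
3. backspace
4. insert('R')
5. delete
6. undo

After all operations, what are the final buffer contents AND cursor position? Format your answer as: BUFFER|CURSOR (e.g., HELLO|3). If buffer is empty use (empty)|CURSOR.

Answer: RUEQ|1

Derivation:
After op 1 (home): buf='AUEQ' cursor=0
After op 2 (delete): buf='UEQ' cursor=0
After op 3 (backspace): buf='UEQ' cursor=0
After op 4 (insert('R')): buf='RUEQ' cursor=1
After op 5 (delete): buf='REQ' cursor=1
After op 6 (undo): buf='RUEQ' cursor=1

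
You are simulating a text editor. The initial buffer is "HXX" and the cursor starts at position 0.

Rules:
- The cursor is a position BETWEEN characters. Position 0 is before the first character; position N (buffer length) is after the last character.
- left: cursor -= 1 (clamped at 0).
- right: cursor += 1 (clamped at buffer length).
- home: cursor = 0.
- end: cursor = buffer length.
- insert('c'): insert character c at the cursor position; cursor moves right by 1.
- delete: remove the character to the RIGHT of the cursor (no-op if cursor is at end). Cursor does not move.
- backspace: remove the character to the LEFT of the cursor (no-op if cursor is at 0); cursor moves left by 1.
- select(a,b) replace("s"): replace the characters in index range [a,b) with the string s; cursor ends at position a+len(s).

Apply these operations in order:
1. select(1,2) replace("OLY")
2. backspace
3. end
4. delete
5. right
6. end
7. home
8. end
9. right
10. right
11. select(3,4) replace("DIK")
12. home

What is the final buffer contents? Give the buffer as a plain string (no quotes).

Answer: HOLDIK

Derivation:
After op 1 (select(1,2) replace("OLY")): buf='HOLYX' cursor=4
After op 2 (backspace): buf='HOLX' cursor=3
After op 3 (end): buf='HOLX' cursor=4
After op 4 (delete): buf='HOLX' cursor=4
After op 5 (right): buf='HOLX' cursor=4
After op 6 (end): buf='HOLX' cursor=4
After op 7 (home): buf='HOLX' cursor=0
After op 8 (end): buf='HOLX' cursor=4
After op 9 (right): buf='HOLX' cursor=4
After op 10 (right): buf='HOLX' cursor=4
After op 11 (select(3,4) replace("DIK")): buf='HOLDIK' cursor=6
After op 12 (home): buf='HOLDIK' cursor=0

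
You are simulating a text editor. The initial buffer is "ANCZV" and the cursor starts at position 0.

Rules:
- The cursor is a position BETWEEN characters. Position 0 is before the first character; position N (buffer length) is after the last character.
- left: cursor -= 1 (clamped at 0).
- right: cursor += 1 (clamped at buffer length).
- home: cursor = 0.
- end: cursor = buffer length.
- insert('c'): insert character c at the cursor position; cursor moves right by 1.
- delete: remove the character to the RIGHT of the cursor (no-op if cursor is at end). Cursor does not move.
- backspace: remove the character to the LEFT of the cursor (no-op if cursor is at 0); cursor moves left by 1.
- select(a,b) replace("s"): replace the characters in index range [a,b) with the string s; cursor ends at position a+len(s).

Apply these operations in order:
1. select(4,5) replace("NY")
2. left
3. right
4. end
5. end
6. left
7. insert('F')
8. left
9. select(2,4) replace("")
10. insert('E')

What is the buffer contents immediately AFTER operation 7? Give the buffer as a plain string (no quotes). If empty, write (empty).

After op 1 (select(4,5) replace("NY")): buf='ANCZNY' cursor=6
After op 2 (left): buf='ANCZNY' cursor=5
After op 3 (right): buf='ANCZNY' cursor=6
After op 4 (end): buf='ANCZNY' cursor=6
After op 5 (end): buf='ANCZNY' cursor=6
After op 6 (left): buf='ANCZNY' cursor=5
After op 7 (insert('F')): buf='ANCZNFY' cursor=6

Answer: ANCZNFY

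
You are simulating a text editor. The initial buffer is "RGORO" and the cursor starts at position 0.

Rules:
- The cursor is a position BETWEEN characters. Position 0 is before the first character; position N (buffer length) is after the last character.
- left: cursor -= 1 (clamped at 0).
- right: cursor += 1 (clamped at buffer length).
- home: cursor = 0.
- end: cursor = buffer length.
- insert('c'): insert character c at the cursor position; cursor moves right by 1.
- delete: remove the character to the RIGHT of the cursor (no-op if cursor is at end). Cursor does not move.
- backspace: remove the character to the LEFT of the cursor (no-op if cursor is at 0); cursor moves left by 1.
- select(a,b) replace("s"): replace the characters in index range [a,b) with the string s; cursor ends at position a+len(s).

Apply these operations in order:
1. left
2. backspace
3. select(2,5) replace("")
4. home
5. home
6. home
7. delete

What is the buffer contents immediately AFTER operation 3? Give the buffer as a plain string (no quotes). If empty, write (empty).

After op 1 (left): buf='RGORO' cursor=0
After op 2 (backspace): buf='RGORO' cursor=0
After op 3 (select(2,5) replace("")): buf='RG' cursor=2

Answer: RG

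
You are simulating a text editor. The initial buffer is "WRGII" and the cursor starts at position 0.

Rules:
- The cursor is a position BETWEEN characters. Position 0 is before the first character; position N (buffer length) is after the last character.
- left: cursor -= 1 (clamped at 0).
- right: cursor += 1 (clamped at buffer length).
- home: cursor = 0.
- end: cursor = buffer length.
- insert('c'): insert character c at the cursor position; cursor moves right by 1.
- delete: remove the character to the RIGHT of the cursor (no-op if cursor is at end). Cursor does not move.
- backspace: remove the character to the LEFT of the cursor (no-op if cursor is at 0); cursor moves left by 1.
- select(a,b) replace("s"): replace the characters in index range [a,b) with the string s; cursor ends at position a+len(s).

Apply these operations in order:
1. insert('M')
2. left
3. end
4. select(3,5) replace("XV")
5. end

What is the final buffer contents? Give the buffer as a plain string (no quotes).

After op 1 (insert('M')): buf='MWRGII' cursor=1
After op 2 (left): buf='MWRGII' cursor=0
After op 3 (end): buf='MWRGII' cursor=6
After op 4 (select(3,5) replace("XV")): buf='MWRXVI' cursor=5
After op 5 (end): buf='MWRXVI' cursor=6

Answer: MWRXVI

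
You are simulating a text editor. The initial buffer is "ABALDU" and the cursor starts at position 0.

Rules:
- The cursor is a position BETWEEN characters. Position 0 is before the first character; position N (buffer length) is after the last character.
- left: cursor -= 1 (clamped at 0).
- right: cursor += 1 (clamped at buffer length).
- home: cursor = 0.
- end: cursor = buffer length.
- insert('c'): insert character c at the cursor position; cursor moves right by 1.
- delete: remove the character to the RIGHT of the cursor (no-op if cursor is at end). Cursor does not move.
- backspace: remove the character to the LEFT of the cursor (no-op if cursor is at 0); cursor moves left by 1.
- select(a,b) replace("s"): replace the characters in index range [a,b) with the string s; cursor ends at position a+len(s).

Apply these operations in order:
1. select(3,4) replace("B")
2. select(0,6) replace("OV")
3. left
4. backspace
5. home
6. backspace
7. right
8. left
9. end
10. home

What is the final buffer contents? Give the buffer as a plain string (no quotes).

After op 1 (select(3,4) replace("B")): buf='ABABDU' cursor=4
After op 2 (select(0,6) replace("OV")): buf='OV' cursor=2
After op 3 (left): buf='OV' cursor=1
After op 4 (backspace): buf='V' cursor=0
After op 5 (home): buf='V' cursor=0
After op 6 (backspace): buf='V' cursor=0
After op 7 (right): buf='V' cursor=1
After op 8 (left): buf='V' cursor=0
After op 9 (end): buf='V' cursor=1
After op 10 (home): buf='V' cursor=0

Answer: V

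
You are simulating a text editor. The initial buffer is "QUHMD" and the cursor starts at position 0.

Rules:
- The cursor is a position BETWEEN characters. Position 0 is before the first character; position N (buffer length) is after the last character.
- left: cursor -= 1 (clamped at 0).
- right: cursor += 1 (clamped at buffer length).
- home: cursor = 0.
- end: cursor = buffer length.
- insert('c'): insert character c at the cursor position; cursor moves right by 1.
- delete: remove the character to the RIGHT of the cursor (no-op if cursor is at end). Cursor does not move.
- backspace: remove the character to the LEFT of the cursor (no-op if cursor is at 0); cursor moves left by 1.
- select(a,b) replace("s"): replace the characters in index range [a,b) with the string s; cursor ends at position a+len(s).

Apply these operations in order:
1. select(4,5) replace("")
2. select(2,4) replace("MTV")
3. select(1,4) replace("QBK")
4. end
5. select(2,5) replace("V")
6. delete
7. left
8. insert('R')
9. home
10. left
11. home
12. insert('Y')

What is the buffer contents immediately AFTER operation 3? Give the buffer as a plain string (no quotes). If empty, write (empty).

After op 1 (select(4,5) replace("")): buf='QUHM' cursor=4
After op 2 (select(2,4) replace("MTV")): buf='QUMTV' cursor=5
After op 3 (select(1,4) replace("QBK")): buf='QQBKV' cursor=4

Answer: QQBKV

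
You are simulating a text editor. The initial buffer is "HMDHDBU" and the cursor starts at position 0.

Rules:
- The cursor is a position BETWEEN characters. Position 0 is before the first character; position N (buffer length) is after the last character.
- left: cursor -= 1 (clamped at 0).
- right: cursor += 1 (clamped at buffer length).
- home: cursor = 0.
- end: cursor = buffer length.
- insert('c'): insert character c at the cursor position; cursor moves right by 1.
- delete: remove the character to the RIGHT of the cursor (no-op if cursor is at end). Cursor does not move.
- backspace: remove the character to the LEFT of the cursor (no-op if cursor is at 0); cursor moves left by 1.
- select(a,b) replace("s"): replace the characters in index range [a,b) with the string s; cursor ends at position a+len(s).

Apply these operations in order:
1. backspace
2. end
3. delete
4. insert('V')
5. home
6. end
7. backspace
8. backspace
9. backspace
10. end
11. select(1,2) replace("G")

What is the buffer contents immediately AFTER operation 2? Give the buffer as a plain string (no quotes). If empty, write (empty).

Answer: HMDHDBU

Derivation:
After op 1 (backspace): buf='HMDHDBU' cursor=0
After op 2 (end): buf='HMDHDBU' cursor=7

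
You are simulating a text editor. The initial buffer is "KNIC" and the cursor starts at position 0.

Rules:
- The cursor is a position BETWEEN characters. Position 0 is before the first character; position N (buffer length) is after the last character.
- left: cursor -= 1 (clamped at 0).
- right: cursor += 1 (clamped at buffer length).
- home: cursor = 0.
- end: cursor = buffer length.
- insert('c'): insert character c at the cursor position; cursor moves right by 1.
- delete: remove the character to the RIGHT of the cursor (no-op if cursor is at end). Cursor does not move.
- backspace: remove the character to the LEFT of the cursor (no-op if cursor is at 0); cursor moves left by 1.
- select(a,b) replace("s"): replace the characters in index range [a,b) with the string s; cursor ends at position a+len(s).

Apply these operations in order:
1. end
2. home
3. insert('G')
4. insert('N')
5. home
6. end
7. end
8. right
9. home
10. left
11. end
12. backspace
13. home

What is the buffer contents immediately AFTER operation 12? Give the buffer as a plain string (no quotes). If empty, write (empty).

After op 1 (end): buf='KNIC' cursor=4
After op 2 (home): buf='KNIC' cursor=0
After op 3 (insert('G')): buf='GKNIC' cursor=1
After op 4 (insert('N')): buf='GNKNIC' cursor=2
After op 5 (home): buf='GNKNIC' cursor=0
After op 6 (end): buf='GNKNIC' cursor=6
After op 7 (end): buf='GNKNIC' cursor=6
After op 8 (right): buf='GNKNIC' cursor=6
After op 9 (home): buf='GNKNIC' cursor=0
After op 10 (left): buf='GNKNIC' cursor=0
After op 11 (end): buf='GNKNIC' cursor=6
After op 12 (backspace): buf='GNKNI' cursor=5

Answer: GNKNI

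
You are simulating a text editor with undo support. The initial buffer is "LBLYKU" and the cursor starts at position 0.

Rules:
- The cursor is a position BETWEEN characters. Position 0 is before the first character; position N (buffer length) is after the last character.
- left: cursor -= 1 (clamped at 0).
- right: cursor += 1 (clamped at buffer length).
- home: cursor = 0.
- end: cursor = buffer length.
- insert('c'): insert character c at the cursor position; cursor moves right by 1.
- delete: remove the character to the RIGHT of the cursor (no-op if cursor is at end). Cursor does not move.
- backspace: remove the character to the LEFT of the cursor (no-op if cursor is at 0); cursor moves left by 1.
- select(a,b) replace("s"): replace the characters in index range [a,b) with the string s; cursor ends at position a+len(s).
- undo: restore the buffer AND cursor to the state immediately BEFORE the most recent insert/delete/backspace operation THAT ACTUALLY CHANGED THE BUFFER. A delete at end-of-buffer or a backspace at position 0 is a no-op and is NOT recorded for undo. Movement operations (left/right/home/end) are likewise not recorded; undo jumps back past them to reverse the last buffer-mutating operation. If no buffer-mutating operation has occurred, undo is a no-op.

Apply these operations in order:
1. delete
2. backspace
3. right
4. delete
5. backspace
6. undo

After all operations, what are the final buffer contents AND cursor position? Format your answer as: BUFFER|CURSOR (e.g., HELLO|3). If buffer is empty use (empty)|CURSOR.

After op 1 (delete): buf='BLYKU' cursor=0
After op 2 (backspace): buf='BLYKU' cursor=0
After op 3 (right): buf='BLYKU' cursor=1
After op 4 (delete): buf='BYKU' cursor=1
After op 5 (backspace): buf='YKU' cursor=0
After op 6 (undo): buf='BYKU' cursor=1

Answer: BYKU|1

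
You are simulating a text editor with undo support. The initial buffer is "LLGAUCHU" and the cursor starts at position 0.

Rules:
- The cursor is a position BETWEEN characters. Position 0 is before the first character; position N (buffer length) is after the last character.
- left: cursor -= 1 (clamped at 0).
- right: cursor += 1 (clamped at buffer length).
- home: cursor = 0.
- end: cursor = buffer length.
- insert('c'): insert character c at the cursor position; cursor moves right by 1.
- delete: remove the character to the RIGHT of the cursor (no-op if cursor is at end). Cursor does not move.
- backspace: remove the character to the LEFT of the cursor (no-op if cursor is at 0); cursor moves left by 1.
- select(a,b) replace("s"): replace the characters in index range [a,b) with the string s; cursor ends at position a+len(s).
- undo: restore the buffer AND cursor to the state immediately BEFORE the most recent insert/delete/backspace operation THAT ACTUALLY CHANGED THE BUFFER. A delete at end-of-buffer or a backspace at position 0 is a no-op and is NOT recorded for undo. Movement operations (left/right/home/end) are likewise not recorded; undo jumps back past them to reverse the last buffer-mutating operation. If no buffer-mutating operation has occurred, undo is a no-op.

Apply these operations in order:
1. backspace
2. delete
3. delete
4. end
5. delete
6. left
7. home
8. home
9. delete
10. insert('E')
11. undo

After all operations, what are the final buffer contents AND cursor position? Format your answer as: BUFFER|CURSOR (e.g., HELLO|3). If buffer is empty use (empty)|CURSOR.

Answer: AUCHU|0

Derivation:
After op 1 (backspace): buf='LLGAUCHU' cursor=0
After op 2 (delete): buf='LGAUCHU' cursor=0
After op 3 (delete): buf='GAUCHU' cursor=0
After op 4 (end): buf='GAUCHU' cursor=6
After op 5 (delete): buf='GAUCHU' cursor=6
After op 6 (left): buf='GAUCHU' cursor=5
After op 7 (home): buf='GAUCHU' cursor=0
After op 8 (home): buf='GAUCHU' cursor=0
After op 9 (delete): buf='AUCHU' cursor=0
After op 10 (insert('E')): buf='EAUCHU' cursor=1
After op 11 (undo): buf='AUCHU' cursor=0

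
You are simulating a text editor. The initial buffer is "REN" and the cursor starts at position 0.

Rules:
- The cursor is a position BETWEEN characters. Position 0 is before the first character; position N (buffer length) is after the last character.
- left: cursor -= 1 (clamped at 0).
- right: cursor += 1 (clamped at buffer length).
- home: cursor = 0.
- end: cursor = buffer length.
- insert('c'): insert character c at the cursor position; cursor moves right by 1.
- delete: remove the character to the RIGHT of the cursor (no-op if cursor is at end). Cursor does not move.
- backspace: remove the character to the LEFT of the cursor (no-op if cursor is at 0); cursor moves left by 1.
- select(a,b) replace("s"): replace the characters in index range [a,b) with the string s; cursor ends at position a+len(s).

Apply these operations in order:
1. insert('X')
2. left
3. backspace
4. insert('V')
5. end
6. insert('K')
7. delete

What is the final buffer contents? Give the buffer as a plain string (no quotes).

After op 1 (insert('X')): buf='XREN' cursor=1
After op 2 (left): buf='XREN' cursor=0
After op 3 (backspace): buf='XREN' cursor=0
After op 4 (insert('V')): buf='VXREN' cursor=1
After op 5 (end): buf='VXREN' cursor=5
After op 6 (insert('K')): buf='VXRENK' cursor=6
After op 7 (delete): buf='VXRENK' cursor=6

Answer: VXRENK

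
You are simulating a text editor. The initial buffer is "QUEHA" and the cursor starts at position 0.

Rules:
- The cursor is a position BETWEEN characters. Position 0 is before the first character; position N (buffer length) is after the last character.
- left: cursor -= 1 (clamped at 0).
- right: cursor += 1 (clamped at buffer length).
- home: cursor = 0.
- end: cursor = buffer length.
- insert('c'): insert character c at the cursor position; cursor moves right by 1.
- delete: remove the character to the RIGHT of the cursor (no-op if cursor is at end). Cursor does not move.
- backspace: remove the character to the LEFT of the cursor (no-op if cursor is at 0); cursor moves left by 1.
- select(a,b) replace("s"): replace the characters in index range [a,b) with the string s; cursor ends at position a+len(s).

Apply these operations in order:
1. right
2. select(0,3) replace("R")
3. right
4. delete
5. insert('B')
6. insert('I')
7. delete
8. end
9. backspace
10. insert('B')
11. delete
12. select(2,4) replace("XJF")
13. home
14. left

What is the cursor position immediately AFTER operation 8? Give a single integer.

After op 1 (right): buf='QUEHA' cursor=1
After op 2 (select(0,3) replace("R")): buf='RHA' cursor=1
After op 3 (right): buf='RHA' cursor=2
After op 4 (delete): buf='RH' cursor=2
After op 5 (insert('B')): buf='RHB' cursor=3
After op 6 (insert('I')): buf='RHBI' cursor=4
After op 7 (delete): buf='RHBI' cursor=4
After op 8 (end): buf='RHBI' cursor=4

Answer: 4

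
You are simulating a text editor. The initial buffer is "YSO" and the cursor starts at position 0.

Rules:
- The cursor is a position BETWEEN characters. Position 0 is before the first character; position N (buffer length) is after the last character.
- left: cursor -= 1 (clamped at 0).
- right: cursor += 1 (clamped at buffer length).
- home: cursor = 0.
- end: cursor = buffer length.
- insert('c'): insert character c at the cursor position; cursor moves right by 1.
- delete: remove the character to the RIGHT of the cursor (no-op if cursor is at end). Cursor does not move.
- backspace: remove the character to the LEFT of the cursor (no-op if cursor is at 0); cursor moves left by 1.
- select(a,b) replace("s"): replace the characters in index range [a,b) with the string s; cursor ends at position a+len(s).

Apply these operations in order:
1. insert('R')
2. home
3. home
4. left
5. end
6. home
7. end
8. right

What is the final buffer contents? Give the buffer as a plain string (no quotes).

After op 1 (insert('R')): buf='RYSO' cursor=1
After op 2 (home): buf='RYSO' cursor=0
After op 3 (home): buf='RYSO' cursor=0
After op 4 (left): buf='RYSO' cursor=0
After op 5 (end): buf='RYSO' cursor=4
After op 6 (home): buf='RYSO' cursor=0
After op 7 (end): buf='RYSO' cursor=4
After op 8 (right): buf='RYSO' cursor=4

Answer: RYSO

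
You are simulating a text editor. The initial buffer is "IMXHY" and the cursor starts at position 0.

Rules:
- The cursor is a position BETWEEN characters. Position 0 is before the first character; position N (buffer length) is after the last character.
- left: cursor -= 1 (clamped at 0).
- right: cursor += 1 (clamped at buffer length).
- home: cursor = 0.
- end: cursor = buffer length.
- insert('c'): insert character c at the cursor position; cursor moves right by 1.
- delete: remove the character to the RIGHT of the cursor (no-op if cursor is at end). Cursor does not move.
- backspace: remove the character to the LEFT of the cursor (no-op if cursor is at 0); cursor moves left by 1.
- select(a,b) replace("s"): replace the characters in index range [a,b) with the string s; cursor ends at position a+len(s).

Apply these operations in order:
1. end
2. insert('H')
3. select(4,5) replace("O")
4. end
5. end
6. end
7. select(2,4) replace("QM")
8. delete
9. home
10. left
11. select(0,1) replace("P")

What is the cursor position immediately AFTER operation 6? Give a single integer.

After op 1 (end): buf='IMXHY' cursor=5
After op 2 (insert('H')): buf='IMXHYH' cursor=6
After op 3 (select(4,5) replace("O")): buf='IMXHOH' cursor=5
After op 4 (end): buf='IMXHOH' cursor=6
After op 5 (end): buf='IMXHOH' cursor=6
After op 6 (end): buf='IMXHOH' cursor=6

Answer: 6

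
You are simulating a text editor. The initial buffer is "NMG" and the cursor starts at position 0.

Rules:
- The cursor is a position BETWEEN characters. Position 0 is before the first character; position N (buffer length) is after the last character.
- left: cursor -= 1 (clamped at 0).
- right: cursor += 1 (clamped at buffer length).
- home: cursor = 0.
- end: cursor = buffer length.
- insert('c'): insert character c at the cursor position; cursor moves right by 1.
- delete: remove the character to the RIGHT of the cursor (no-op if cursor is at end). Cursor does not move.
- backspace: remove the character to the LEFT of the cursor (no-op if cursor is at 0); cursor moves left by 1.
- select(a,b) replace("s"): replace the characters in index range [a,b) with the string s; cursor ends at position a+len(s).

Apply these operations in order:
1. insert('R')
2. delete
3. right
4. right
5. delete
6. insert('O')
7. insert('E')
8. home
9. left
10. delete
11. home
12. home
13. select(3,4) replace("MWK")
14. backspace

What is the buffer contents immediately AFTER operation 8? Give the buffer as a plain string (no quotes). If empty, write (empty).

After op 1 (insert('R')): buf='RNMG' cursor=1
After op 2 (delete): buf='RMG' cursor=1
After op 3 (right): buf='RMG' cursor=2
After op 4 (right): buf='RMG' cursor=3
After op 5 (delete): buf='RMG' cursor=3
After op 6 (insert('O')): buf='RMGO' cursor=4
After op 7 (insert('E')): buf='RMGOE' cursor=5
After op 8 (home): buf='RMGOE' cursor=0

Answer: RMGOE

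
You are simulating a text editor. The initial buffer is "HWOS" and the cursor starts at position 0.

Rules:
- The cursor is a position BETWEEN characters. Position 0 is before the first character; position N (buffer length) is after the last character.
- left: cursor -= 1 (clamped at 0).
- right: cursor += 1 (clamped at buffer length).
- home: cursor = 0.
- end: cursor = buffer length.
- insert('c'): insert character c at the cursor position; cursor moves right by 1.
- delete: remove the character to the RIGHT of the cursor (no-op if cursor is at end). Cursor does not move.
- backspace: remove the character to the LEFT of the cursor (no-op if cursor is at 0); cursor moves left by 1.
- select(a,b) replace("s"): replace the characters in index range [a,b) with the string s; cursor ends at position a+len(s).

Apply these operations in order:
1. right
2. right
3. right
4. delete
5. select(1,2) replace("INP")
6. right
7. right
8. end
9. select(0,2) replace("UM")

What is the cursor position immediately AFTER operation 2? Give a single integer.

Answer: 2

Derivation:
After op 1 (right): buf='HWOS' cursor=1
After op 2 (right): buf='HWOS' cursor=2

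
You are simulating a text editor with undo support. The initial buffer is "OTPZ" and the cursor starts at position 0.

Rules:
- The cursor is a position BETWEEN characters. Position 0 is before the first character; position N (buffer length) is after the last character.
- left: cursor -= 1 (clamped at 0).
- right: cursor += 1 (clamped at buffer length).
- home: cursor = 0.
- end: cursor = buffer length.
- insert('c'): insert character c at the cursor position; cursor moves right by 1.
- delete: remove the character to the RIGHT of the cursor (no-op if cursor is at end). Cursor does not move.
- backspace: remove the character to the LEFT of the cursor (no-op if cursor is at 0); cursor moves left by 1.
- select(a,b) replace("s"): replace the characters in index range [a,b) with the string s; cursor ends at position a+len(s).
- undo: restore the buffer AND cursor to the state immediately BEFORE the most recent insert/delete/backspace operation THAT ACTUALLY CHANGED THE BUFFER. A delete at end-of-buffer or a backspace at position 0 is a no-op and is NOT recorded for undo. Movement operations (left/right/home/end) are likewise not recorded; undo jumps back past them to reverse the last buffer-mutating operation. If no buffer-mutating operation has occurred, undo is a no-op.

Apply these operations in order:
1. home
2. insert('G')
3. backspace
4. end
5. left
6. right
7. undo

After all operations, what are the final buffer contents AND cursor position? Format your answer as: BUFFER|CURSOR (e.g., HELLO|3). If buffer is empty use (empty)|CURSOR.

Answer: GOTPZ|1

Derivation:
After op 1 (home): buf='OTPZ' cursor=0
After op 2 (insert('G')): buf='GOTPZ' cursor=1
After op 3 (backspace): buf='OTPZ' cursor=0
After op 4 (end): buf='OTPZ' cursor=4
After op 5 (left): buf='OTPZ' cursor=3
After op 6 (right): buf='OTPZ' cursor=4
After op 7 (undo): buf='GOTPZ' cursor=1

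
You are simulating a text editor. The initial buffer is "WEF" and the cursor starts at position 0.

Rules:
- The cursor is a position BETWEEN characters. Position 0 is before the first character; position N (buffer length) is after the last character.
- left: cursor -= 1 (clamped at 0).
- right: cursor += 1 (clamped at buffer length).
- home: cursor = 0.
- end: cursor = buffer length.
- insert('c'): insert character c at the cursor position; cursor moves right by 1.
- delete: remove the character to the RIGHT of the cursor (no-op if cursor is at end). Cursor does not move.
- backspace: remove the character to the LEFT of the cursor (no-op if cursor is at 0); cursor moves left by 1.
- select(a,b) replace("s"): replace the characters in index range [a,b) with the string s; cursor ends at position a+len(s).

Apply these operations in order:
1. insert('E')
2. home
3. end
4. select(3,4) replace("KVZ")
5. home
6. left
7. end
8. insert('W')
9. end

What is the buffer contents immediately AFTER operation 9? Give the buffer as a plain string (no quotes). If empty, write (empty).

Answer: EWEKVZW

Derivation:
After op 1 (insert('E')): buf='EWEF' cursor=1
After op 2 (home): buf='EWEF' cursor=0
After op 3 (end): buf='EWEF' cursor=4
After op 4 (select(3,4) replace("KVZ")): buf='EWEKVZ' cursor=6
After op 5 (home): buf='EWEKVZ' cursor=0
After op 6 (left): buf='EWEKVZ' cursor=0
After op 7 (end): buf='EWEKVZ' cursor=6
After op 8 (insert('W')): buf='EWEKVZW' cursor=7
After op 9 (end): buf='EWEKVZW' cursor=7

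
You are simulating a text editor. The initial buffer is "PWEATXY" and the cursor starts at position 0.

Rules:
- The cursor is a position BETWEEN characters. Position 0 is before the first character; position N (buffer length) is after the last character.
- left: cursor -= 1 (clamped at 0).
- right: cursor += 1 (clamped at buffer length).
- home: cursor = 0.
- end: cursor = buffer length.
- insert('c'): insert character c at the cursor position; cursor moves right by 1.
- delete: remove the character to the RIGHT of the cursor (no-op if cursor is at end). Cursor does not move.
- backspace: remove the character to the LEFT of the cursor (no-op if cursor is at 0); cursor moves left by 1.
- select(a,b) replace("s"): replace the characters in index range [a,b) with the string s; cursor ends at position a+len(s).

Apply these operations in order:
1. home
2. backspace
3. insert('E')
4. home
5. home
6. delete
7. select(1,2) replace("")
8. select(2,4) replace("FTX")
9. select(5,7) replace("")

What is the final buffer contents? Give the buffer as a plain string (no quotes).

After op 1 (home): buf='PWEATXY' cursor=0
After op 2 (backspace): buf='PWEATXY' cursor=0
After op 3 (insert('E')): buf='EPWEATXY' cursor=1
After op 4 (home): buf='EPWEATXY' cursor=0
After op 5 (home): buf='EPWEATXY' cursor=0
After op 6 (delete): buf='PWEATXY' cursor=0
After op 7 (select(1,2) replace("")): buf='PEATXY' cursor=1
After op 8 (select(2,4) replace("FTX")): buf='PEFTXXY' cursor=5
After op 9 (select(5,7) replace("")): buf='PEFTX' cursor=5

Answer: PEFTX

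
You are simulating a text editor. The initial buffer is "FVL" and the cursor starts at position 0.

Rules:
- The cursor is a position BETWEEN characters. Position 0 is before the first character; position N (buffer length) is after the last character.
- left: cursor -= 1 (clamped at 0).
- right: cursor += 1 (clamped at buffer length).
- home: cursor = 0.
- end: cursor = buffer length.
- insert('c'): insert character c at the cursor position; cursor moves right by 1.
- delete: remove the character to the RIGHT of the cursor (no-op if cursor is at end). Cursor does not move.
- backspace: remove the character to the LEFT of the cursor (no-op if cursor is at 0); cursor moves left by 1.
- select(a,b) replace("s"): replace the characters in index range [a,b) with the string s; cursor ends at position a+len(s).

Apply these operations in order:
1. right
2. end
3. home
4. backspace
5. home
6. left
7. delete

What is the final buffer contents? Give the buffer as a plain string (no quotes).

Answer: VL

Derivation:
After op 1 (right): buf='FVL' cursor=1
After op 2 (end): buf='FVL' cursor=3
After op 3 (home): buf='FVL' cursor=0
After op 4 (backspace): buf='FVL' cursor=0
After op 5 (home): buf='FVL' cursor=0
After op 6 (left): buf='FVL' cursor=0
After op 7 (delete): buf='VL' cursor=0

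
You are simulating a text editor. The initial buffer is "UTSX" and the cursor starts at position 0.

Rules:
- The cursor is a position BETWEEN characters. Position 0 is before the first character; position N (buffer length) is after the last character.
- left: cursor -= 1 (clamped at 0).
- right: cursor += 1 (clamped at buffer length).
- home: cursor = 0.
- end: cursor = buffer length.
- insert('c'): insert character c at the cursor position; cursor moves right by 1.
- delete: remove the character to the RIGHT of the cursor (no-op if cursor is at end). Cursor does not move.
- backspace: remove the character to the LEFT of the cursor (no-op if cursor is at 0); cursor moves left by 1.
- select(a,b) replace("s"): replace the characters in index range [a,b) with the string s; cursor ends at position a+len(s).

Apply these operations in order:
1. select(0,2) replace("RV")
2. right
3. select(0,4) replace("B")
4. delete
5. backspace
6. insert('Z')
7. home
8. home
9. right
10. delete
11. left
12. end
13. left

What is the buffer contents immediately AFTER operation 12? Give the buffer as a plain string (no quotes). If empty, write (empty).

After op 1 (select(0,2) replace("RV")): buf='RVSX' cursor=2
After op 2 (right): buf='RVSX' cursor=3
After op 3 (select(0,4) replace("B")): buf='B' cursor=1
After op 4 (delete): buf='B' cursor=1
After op 5 (backspace): buf='(empty)' cursor=0
After op 6 (insert('Z')): buf='Z' cursor=1
After op 7 (home): buf='Z' cursor=0
After op 8 (home): buf='Z' cursor=0
After op 9 (right): buf='Z' cursor=1
After op 10 (delete): buf='Z' cursor=1
After op 11 (left): buf='Z' cursor=0
After op 12 (end): buf='Z' cursor=1

Answer: Z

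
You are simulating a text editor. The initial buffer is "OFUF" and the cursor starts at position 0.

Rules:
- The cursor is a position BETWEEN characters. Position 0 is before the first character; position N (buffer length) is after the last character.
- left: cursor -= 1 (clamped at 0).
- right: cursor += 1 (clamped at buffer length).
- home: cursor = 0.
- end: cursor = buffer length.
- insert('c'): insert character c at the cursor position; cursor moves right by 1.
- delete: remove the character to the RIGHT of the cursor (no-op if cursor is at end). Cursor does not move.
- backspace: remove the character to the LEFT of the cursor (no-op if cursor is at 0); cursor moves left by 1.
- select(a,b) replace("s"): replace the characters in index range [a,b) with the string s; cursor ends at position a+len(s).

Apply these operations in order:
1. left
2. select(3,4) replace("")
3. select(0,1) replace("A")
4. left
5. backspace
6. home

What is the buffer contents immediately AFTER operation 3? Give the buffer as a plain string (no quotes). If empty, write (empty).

After op 1 (left): buf='OFUF' cursor=0
After op 2 (select(3,4) replace("")): buf='OFU' cursor=3
After op 3 (select(0,1) replace("A")): buf='AFU' cursor=1

Answer: AFU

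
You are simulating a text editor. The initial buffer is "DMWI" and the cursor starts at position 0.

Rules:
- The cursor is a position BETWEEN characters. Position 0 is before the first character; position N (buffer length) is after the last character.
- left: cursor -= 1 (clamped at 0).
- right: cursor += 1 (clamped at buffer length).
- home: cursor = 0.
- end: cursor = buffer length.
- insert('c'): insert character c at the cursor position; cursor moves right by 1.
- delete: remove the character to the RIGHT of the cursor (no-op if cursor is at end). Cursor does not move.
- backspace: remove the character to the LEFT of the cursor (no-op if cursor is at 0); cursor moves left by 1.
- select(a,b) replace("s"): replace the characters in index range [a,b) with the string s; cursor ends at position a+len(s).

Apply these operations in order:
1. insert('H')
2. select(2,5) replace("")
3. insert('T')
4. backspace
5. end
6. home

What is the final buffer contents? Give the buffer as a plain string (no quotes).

Answer: HD

Derivation:
After op 1 (insert('H')): buf='HDMWI' cursor=1
After op 2 (select(2,5) replace("")): buf='HD' cursor=2
After op 3 (insert('T')): buf='HDT' cursor=3
After op 4 (backspace): buf='HD' cursor=2
After op 5 (end): buf='HD' cursor=2
After op 6 (home): buf='HD' cursor=0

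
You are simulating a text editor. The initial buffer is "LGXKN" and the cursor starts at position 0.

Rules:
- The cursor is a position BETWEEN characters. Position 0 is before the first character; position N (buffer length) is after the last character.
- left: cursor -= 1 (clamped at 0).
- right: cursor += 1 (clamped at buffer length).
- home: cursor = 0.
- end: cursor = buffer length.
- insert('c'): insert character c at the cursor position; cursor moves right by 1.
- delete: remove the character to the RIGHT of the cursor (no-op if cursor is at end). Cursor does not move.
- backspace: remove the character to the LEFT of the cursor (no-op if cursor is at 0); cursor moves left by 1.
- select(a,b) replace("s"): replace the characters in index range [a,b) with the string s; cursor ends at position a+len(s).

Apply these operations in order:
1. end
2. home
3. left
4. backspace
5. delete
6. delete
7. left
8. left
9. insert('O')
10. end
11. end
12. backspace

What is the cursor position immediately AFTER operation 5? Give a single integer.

After op 1 (end): buf='LGXKN' cursor=5
After op 2 (home): buf='LGXKN' cursor=0
After op 3 (left): buf='LGXKN' cursor=0
After op 4 (backspace): buf='LGXKN' cursor=0
After op 5 (delete): buf='GXKN' cursor=0

Answer: 0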